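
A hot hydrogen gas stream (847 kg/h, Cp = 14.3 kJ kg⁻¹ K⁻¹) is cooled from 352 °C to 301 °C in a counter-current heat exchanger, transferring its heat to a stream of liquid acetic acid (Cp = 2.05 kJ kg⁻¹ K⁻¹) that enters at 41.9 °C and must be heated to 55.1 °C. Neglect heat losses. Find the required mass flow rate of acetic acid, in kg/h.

Heat released by hot stream: Q = 847 × 14.3 × (352 − 301) = 617720 kJ/h
Energy balance on cold side (adiabatic exchanger): Q = ṁ_c·Cp_c·(T_c,out − T_c,in)
ṁ_c = 617720 / [2.05 × (55.1 − 41.9)] = 22828 kg/h

ṁ_c = 22800 kg/h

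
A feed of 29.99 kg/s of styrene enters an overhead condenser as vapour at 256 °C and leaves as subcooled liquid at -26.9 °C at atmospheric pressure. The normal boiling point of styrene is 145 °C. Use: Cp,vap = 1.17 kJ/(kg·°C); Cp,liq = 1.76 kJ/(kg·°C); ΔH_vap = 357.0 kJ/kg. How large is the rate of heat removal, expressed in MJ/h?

Q_c = 85200 MJ/h

vapour 256→145 °C: -129.87 kJ/kg
condensation at 145 °C: -357 kJ/kg
liquid 145→-26.9 °C: -302.54 kJ/kg
Δh = -129.87 + -357 + -302.54 = -789.41 kJ/kg
Q = ṁ·Δh = 29.99 kg/s × -789.41 kJ/kg = -23675 kJ/s
|Q| = 23675 kW = 85228 MJ/h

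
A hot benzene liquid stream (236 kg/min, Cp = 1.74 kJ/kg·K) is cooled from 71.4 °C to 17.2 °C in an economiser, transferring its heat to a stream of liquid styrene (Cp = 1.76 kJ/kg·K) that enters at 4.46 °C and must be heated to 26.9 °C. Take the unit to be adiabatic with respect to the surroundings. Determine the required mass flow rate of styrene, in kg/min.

ṁ_c = 564 kg/min

Heat released by hot stream: Q = 236 × 1.74 × (71.4 − 17.2) = 22257 kJ/min
Energy balance on cold side (adiabatic exchanger): Q = ṁ_c·Cp_c·(T_c,out − T_c,in)
ṁ_c = 22257 / [1.76 × (26.9 − 4.46)] = 563.54 kg/min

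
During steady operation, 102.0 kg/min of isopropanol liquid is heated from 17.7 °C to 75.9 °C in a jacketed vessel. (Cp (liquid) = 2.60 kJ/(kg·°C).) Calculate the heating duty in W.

Q = 257000 W

Q = ṁ·Cp·ΔT = 102.0 × 2.60 × (75.9 − 17.7) = 15435 kJ/min
Converting: 15435 / 60 s = 257.24 kW
Heating duty = 257240 W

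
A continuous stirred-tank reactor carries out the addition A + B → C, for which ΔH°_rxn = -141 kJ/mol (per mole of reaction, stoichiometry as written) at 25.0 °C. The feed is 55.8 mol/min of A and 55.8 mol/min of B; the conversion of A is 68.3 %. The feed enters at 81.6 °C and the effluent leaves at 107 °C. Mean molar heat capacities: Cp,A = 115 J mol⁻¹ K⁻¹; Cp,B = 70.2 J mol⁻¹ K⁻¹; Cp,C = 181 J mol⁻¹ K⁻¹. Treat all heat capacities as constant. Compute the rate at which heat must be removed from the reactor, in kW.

Extent of reaction ξ = 0.683 × 55.8 = 38.111 mol/min
Reaction term: ξ·ΔH°_rxn = 38.111 × -141 = -5373.7 kJ/min
Sensible, feed 81.6→25 °C: -584.91 kJ/min
Outlet flows (mol/min): A 17.689, B 17.689, C 38.111
Sensible, products 25→107 °C: 834.28 kJ/min
Q = ΔH = -5124.3 kJ/min = -85.406 kW
Heat removed = 85.406 kW

Q_out = 85.4 kW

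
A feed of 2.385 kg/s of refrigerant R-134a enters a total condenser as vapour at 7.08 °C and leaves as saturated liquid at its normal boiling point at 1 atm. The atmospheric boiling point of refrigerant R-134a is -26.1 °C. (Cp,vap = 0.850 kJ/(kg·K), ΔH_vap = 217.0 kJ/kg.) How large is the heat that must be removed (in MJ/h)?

vapour 7.08→-26.1 °C: -28.203 kJ/kg
condensation at -26.1 °C: -217 kJ/kg
Δh = -28.203 + -217 = -245.2 kJ/kg
Q = ṁ·Δh = 2.385 kg/s × -245.2 kJ/kg = -584.81 kJ/s
|Q| = 584.81 kW = 2105.3 MJ/h

Q_c = 2110 MJ/h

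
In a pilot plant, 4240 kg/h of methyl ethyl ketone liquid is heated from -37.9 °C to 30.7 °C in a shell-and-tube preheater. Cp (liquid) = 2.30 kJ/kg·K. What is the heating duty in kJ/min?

Q = ṁ·Cp·ΔT = 4240 × 2.30 × (30.7 − -37.9) = 668990 kJ/h
Converting: 668990 / 3600 s = 185.83 kW
Heating duty = 11150 kJ/min

Q = 11100 kJ/min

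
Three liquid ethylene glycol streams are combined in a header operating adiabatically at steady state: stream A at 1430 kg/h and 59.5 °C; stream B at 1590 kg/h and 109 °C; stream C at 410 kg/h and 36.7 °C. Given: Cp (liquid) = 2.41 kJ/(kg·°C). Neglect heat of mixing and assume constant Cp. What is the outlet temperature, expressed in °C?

T_out = 79.7 °C

Adiabatic, steady state ⇒ Σ ṁᵢCp,ᵢ(T_out − Tᵢ) = 0
T_out = Σ ṁᵢCp,ᵢTᵢ / Σ ṁᵢCp,ᵢ
      = 659000 / 8266.3 = 79.721 °C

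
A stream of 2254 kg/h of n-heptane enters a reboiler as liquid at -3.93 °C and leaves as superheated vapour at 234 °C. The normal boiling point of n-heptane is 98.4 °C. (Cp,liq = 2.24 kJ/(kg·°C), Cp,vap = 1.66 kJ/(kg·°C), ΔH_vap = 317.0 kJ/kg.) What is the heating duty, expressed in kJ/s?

liquid -3.93→98.4 °C: 229.22 kJ/kg
vaporisation at 98.4 °C: 317 kJ/kg
vapour 98.4→234 °C: 225.1 kJ/kg
Δh = 229.22 + 317 + 225.1 = 771.32 kJ/kg
Q = ṁ·Δh = 2254 kg/h × 771.32 kJ/kg = 1.7385e+06 kJ/h
|Q| = 482.93 kW

Q = 483 kJ/s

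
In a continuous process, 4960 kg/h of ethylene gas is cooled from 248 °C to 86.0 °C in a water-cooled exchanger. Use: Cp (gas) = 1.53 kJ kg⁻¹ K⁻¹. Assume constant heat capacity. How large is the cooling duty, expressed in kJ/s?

Q = ṁ·Cp·ΔT = 4960 × 1.53 × (86.0 − 248) = -1.2294e+06 kJ/h
Converting: 1.2294e+06 / 3600 s = 341.5 kW

Q_c = 341 kJ/s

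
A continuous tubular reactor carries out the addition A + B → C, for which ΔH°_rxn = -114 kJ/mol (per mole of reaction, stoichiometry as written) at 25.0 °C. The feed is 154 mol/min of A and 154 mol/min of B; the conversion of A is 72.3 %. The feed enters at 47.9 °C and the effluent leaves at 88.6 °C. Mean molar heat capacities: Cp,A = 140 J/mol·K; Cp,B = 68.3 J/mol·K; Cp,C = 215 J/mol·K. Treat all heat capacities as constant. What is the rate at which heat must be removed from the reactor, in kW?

Q_out = 189 kW

Extent of reaction ξ = 0.723 × 154 = 111.34 mol/min
Reaction term: ξ·ΔH°_rxn = 111.34 × -114 = -12693 kJ/min
Sensible, feed 47.9→25 °C: -734.59 kJ/min
Outlet flows (mol/min): A 42.658, B 42.658, C 111.34
Sensible, products 25→88.6 °C: 2087.6 kJ/min
Q = ΔH = -11340 kJ/min = -189 kW
Heat removed = 189 kW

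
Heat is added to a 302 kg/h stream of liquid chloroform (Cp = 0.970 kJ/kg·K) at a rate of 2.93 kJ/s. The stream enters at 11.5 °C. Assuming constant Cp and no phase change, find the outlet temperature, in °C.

Q = 2.93 kJ/s = 10548 kJ/h
ΔT = Q/(ṁ·Cp) = 10548/(302×0.970) = 36.007 K
T_out = 11.5 + 36.007 = 47.507 °C

T_out = 47.5 °C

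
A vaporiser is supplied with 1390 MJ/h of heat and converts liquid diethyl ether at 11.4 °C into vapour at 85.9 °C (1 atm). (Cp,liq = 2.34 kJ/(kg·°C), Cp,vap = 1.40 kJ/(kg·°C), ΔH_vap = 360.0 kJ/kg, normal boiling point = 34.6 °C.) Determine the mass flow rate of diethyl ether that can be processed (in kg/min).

ṁ = 47.7 kg/min

Δh = 2.34×(34.6−11.4) + 360.0 + 1.40×(85.9−34.6) = 486.11 kJ/kg
Q = 1390 MJ/h = 386.11 kJ/s = 23167 kJ/min
ṁ = Q/Δh = 23167 / 486.11 = 47.657 kg/min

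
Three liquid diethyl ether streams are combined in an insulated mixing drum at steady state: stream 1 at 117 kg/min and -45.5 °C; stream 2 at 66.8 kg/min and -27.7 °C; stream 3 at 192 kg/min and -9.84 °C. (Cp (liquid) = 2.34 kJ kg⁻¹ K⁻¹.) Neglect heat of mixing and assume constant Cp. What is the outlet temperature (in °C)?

Energy balance with Q = 0: Σ ṁᵢCp,ᵢ(T_out − Tᵢ) = 0
Σ ṁᵢCp,ᵢTᵢ = 117×2.34×-45.5 + 66.8×2.34×-27.7 + 192×2.34×-9.84 = -21208
Σ ṁᵢCp,ᵢ = 117×2.34 + 66.8×2.34 + 192×2.34 = 879.37
T_out = -21208 / 879.37 = -24.117 °C

T_out = -24.1 °C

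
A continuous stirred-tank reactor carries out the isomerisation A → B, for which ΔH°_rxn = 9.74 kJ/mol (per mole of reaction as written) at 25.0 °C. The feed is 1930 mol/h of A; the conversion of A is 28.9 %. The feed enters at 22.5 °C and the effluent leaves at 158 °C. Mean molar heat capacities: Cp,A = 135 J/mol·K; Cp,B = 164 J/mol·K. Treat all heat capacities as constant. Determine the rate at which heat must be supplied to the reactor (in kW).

Extent of reaction ξ = 0.289 × 1930 = 557.77 mol/h
Reaction term: ξ·ΔH°_rxn = 557.77 × 9.74 = 5432.7 kJ/h
Sensible, feed 22.5→25 °C: 651.38 kJ/h
Outlet flows (mol/h): A 1372.2, B 557.77
Sensible, products 25→158 °C: 36804 kJ/h
Q = ΔH = 42889 kJ/h = 11.913 kW
Heat supplied = 11.913 kW

Q_in = 11.9 kW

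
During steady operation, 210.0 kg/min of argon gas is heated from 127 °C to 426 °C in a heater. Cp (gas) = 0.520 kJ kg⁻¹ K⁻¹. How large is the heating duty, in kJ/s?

Q = ṁ·Cp·ΔT = 210.0 × 0.520 × (426 − 127) = 32651 kJ/min
Converting: 32651 / 60 s = 544.18 kW

Q = 544 kJ/s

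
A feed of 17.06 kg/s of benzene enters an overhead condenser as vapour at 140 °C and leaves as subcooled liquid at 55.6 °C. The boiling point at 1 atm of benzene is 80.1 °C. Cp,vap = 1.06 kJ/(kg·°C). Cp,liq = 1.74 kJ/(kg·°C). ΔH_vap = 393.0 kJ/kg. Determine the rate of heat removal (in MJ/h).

Q_c = 30700 MJ/h

vapour 140→80.1 °C: -63.494 kJ/kg
condensation at 80.1 °C: -393 kJ/kg
liquid 80.1→55.6 °C: -42.63 kJ/kg
Δh = -63.494 + -393 + -42.63 = -499.12 kJ/kg
Q = ṁ·Δh = 17.06 kg/s × -499.12 kJ/kg = -8515.1 kJ/s
|Q| = 8515.1 kW = 30654 MJ/h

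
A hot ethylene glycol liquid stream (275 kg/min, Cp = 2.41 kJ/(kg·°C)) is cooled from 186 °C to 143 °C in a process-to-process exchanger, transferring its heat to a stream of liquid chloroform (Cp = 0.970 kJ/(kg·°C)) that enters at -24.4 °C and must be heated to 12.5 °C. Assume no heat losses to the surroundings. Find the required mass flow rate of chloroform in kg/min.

ṁ_c = 796 kg/min

Heat released by hot stream: Q = 275 × 2.41 × (186 − 143) = 28498 kJ/min
Energy balance on cold side (adiabatic exchanger): Q = ṁ_c·Cp_c·(T_c,out − T_c,in)
ṁ_c = 28498 / [0.970 × (12.5 − -24.4)] = 796.2 kg/min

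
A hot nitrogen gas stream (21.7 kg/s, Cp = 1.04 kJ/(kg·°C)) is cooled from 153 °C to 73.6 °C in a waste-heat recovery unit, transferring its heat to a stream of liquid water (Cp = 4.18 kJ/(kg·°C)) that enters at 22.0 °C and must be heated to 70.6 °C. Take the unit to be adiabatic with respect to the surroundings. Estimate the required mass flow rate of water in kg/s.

Heat released by hot stream: Q = 21.7 × 1.04 × (153 − 73.6) = 1791.9 kJ/s
Energy balance on cold side (adiabatic exchanger): Q = ṁ_c·Cp_c·(T_c,out − T_c,in)
ṁ_c = 1791.9 / [4.18 × (70.6 − 22.0)] = 8.8207 kg/s

ṁ_c = 8.82 kg/s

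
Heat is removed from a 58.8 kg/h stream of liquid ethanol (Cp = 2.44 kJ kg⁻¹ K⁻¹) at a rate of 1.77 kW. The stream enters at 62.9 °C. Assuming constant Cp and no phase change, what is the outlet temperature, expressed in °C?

Q = 1.77 kW = 6372 kJ/h
ΔT = Q/(ṁ·Cp) = 6372/(58.8×2.44) = 44.413 K
T_out = 62.9 − 44.413 = 18.487 °C

T_out = 18.5 °C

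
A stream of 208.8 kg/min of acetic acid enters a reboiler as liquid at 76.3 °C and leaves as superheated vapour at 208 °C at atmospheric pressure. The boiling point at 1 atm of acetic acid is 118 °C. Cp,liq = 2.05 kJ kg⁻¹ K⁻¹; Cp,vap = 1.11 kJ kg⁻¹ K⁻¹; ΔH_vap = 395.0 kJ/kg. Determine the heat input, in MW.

liquid 76.3→118 °C: 85.485 kJ/kg
vaporisation at 118 °C: 395 kJ/kg
vapour 118→208 °C: 99.9 kJ/kg
Δh = 85.485 + 395 + 99.9 = 580.38 kJ/kg
Q = ṁ·Δh = 208.8 kg/min × 580.38 kJ/kg = 121180 kJ/min
|Q| = 2019.7 kW = 2.0197 MW

Q = 2.02 MW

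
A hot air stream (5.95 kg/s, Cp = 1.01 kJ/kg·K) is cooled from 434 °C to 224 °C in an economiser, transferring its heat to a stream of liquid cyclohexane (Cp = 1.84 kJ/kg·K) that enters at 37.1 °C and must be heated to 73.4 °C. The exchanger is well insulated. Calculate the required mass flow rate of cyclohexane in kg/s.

Heat released by hot stream: Q = 5.95 × 1.01 × (434 − 224) = 1262 kJ/s
Energy balance on cold side (adiabatic exchanger): Q = ṁ_c·Cp_c·(T_c,out − T_c,in)
ṁ_c = 1262 / [1.84 × (73.4 − 37.1)] = 18.894 kg/s

ṁ_c = 18.9 kg/s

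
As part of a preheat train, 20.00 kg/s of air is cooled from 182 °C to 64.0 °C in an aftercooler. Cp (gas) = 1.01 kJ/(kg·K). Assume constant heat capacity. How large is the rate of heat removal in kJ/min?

Q_c = 143000 kJ/min

Q = ṁ·Cp·ΔT = 20.00 × 1.01 × (64.0 − 182) = -2383.6 kJ/s
Cooling duty = 143020 kJ/min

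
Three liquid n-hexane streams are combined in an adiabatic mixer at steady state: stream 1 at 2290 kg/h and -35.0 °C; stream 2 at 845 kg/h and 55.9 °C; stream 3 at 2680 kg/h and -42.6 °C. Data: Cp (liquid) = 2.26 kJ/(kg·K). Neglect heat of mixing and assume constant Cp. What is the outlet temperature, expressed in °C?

T_out = -25.3 °C

Adiabatic, steady state ⇒ Σ ṁᵢCp,ᵢ(T_out − Tᵢ) = 0
Σ ṁᵢCp,ᵢTᵢ = 2290×2.26×-35.0 + 845×2.26×55.9 + 2680×2.26×-42.6 = -332410
Σ ṁᵢCp,ᵢ = 2290×2.26 + 845×2.26 + 2680×2.26 = 13142
T_out = -332410 / 13142 = -25.294 °C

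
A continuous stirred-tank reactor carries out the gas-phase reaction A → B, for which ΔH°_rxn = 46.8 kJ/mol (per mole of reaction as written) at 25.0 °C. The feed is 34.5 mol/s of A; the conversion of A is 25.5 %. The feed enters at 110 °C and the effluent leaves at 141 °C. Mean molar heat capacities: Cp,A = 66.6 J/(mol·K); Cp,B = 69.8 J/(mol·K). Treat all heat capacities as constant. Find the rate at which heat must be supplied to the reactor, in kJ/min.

Q_in = 29200 kJ/min

Extent of reaction ξ = 0.255 × 34.5 = 8.7975 mol/s
Reaction term: ξ·ΔH°_rxn = 8.7975 × 46.8 = 411.72 kJ/s
Sensible, feed 110→25 °C: -195.3 kJ/s
Outlet flows (mol/s): A 25.703, B 8.7975
Sensible, products 25→141 °C: 269.8 kJ/s
Q = ΔH = 486.22 kJ/s = 486.22 kW
Heat supplied = 29173 kJ/min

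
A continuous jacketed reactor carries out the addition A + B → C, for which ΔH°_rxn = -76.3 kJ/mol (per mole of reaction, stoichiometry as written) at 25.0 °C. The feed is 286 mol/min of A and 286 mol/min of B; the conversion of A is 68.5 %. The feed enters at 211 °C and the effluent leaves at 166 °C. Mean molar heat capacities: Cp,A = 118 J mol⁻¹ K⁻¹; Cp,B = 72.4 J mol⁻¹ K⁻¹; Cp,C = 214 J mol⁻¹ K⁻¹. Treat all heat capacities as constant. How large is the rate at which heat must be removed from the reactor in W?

Q_out = 279000 W

Extent of reaction ξ = 0.685 × 286 = 195.91 mol/min
Reaction term: ξ·ΔH°_rxn = 195.91 × -76.3 = -14948 kJ/min
Sensible, feed 211→25 °C: -10129 kJ/min
Outlet flows (mol/min): A 90.09, B 90.09, C 195.91
Sensible, products 25→166 °C: 8330 kJ/min
Q = ΔH = -16746 kJ/min = -279.11 kW
Heat removed = 279110 W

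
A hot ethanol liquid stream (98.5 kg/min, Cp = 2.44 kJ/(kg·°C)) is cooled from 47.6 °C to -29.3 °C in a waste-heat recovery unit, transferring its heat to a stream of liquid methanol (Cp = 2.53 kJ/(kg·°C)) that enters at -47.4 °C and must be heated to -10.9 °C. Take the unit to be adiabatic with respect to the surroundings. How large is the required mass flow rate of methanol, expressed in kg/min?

Heat released by hot stream: Q = 98.5 × 2.44 × (47.6 − -29.3) = 18482 kJ/min
Energy balance on cold side (adiabatic exchanger): Q = ṁ_c·Cp_c·(T_c,out − T_c,in)
ṁ_c = 18482 / [2.53 × (-10.9 − -47.4)] = 200.14 kg/min

ṁ_c = 200 kg/min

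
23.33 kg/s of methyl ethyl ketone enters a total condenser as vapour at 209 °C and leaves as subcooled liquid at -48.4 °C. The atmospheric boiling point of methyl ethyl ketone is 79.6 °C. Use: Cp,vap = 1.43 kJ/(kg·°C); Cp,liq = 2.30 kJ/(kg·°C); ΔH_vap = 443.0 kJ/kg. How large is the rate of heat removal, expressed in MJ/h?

vapour 209→79.6 °C: -185.04 kJ/kg
condensation at 79.6 °C: -443 kJ/kg
liquid 79.6→-48.4 °C: -294.4 kJ/kg
Δh = -185.04 + -443 + -294.4 = -922.44 kJ/kg
Q = ṁ·Δh = 23.33 kg/s × -922.44 kJ/kg = -21521 kJ/s
|Q| = 21521 kW = 77474 MJ/h

Q_c = 77500 MJ/h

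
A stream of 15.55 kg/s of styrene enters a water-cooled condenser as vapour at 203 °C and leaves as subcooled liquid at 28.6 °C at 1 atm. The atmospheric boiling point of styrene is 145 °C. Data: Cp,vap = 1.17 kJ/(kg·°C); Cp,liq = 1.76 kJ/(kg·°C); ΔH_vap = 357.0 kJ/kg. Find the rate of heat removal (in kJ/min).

vapour 203→145 °C: -67.86 kJ/kg
condensation at 145 °C: -357 kJ/kg
liquid 145→28.6 °C: -204.86 kJ/kg
Δh = -67.86 + -357 + -204.86 = -629.72 kJ/kg
Q = ṁ·Δh = 15.55 kg/s × -629.72 kJ/kg = -9792.2 kJ/s
|Q| = 9792.2 kW = 587530 kJ/min

Q_c = 588000 kJ/min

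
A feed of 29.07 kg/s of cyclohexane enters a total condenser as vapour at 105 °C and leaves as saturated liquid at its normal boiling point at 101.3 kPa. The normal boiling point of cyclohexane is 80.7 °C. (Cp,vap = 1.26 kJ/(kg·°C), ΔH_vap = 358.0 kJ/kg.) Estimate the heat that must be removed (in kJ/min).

Q_c = 678000 kJ/min

vapour 105→80.7 °C: -30.618 kJ/kg
condensation at 80.7 °C: -358 kJ/kg
Δh = -30.618 + -358 = -388.62 kJ/kg
Q = ṁ·Δh = 29.07 kg/s × -388.62 kJ/kg = -11297 kJ/s
|Q| = 11297 kW = 677830 kJ/min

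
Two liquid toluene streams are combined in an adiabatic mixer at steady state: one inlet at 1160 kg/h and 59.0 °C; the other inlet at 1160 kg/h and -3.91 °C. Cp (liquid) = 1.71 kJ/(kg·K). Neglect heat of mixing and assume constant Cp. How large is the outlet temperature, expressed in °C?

T_out = 27.5 °C

No heat crosses the boundary, so H_out = H_in.
Σ ṁᵢCp,ᵢTᵢ = 1160×1.71×59.0 + 1160×1.71×-3.91 = 109280
Σ ṁᵢCp,ᵢ = 1160×1.71 + 1160×1.71 = 3967.2
T_out = 109280 / 3967.2 = 27.545 °C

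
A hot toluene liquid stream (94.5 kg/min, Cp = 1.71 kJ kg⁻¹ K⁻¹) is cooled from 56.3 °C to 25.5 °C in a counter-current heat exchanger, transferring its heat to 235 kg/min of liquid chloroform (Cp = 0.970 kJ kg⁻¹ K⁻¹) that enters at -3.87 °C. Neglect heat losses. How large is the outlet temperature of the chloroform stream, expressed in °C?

Heat released by hot stream: Q = 94.5 × 1.71 × (56.3 − 25.5) = 4977.1 kJ/min
Energy balance on cold side (adiabatic exchanger): Q = ṁ_c·Cp_c·(T_c,out − T_c,in)
T_c,out = -3.87 + 4977.1/(235 × 0.970) = 17.964 °C

T_c,out = 18.0 °C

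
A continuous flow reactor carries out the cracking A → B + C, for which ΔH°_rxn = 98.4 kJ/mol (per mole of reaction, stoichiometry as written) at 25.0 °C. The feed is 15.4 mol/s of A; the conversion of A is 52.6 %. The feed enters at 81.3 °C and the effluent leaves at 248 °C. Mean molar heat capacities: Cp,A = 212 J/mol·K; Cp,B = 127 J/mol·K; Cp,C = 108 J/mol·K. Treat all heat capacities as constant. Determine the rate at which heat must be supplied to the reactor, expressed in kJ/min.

Q_in = 83000 kJ/min

Extent of reaction ξ = 0.526 × 15.4 = 8.1004 mol/s
Reaction term: ξ·ΔH°_rxn = 8.1004 × 98.4 = 797.08 kJ/s
Sensible, feed 81.3→25 °C: -183.81 kJ/s
Outlet flows (mol/s): A 7.2996, B 8.1004, C 8.1004
Sensible, products 25→248 °C: 769.6 kJ/s
Q = ΔH = 1382.9 kJ/s = 1382.9 kW
Heat supplied = 82972 kJ/min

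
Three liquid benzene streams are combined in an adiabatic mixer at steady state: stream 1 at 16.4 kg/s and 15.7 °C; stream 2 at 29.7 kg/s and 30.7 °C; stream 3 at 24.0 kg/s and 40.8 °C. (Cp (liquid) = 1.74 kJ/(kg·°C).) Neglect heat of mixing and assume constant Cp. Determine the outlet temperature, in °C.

T_out = 30.6 °C

No heat crosses the boundary, so H_out = H_in.
Σ ṁᵢCp,ᵢTᵢ = 16.4×1.74×15.7 + 29.7×1.74×30.7 + 24.0×1.74×40.8 = 3738.3
Σ ṁᵢCp,ᵢ = 16.4×1.74 + 29.7×1.74 + 24.0×1.74 = 121.97
T_out = 3738.3 / 121.97 = 30.649 °C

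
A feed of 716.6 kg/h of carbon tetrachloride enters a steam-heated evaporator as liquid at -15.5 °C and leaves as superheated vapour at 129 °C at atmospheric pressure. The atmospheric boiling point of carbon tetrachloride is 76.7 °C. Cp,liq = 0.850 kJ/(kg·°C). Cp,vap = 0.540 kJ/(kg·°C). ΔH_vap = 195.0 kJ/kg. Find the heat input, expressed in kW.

Q = 60.0 kW

liquid -15.5→76.7 °C: 78.37 kJ/kg
vaporisation at 76.7 °C: 195 kJ/kg
vapour 76.7→129 °C: 28.242 kJ/kg
Δh = 78.37 + 195 + 28.242 = 301.61 kJ/kg
Q = ṁ·Δh = 716.6 kg/h × 301.61 kJ/kg = 216140 kJ/h
|Q| = 60.038 kW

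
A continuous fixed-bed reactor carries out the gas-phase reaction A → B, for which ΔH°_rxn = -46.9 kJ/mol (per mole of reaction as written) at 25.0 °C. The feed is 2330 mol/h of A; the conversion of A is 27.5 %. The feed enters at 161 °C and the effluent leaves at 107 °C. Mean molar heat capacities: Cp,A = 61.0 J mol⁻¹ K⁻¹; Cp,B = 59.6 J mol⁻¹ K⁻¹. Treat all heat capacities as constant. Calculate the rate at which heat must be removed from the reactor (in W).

Q_out = 10500 W

Extent of reaction ξ = 0.275 × 2330 = 640.75 mol/h
Reaction term: ξ·ΔH°_rxn = 640.75 × -46.9 = -30051 kJ/h
Sensible, feed 161→25 °C: -19330 kJ/h
Outlet flows (mol/h): A 1689.2, B 640.75
Sensible, products 25→107 °C: 11581 kJ/h
Q = ΔH = -37800 kJ/h = -10.5 kW
Heat removed = 10500 W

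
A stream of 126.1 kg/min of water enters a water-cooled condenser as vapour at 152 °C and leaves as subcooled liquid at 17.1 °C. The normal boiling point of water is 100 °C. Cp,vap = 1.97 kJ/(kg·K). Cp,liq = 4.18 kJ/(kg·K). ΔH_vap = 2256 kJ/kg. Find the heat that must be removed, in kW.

vapour 152→100 °C: -102.44 kJ/kg
condensation at 100 °C: -2256 kJ/kg
liquid 100→17.1 °C: -346.52 kJ/kg
Δh = -102.44 + -2256 + -346.52 = -2705 kJ/kg
Q = ṁ·Δh = 126.1 kg/min × -2705 kJ/kg = -341100 kJ/min
|Q| = 5684.9 kW

Q_c = 5680 kW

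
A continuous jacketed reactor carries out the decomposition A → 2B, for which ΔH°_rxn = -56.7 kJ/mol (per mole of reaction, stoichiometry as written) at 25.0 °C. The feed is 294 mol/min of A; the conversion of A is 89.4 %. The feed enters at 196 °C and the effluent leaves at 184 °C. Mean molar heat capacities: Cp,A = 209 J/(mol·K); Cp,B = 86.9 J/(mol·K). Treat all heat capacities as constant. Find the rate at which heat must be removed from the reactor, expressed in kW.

Q_out = 285 kW

Extent of reaction ξ = 0.894 × 294 = 262.84 mol/min
Reaction term: ξ·ΔH°_rxn = 262.84 × -56.7 = -14903 kJ/min
Sensible, feed 196→25 °C: -10507 kJ/min
Outlet flows (mol/min): A 31.164, B 525.67
Sensible, products 25→184 °C: 8298.9 kJ/min
Q = ΔH = -17111 kJ/min = -285.19 kW
Heat removed = 285.19 kW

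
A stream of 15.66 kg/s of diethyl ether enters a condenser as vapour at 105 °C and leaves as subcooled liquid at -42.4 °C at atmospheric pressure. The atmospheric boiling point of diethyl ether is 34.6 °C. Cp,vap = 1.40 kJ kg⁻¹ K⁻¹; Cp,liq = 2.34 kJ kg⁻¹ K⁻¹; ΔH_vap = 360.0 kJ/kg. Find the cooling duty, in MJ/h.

Q_c = 36000 MJ/h

vapour 105→34.6 °C: -98.56 kJ/kg
condensation at 34.6 °C: -360 kJ/kg
liquid 34.6→-42.4 °C: -180.18 kJ/kg
Δh = -98.56 + -360 + -180.18 = -638.74 kJ/kg
Q = ṁ·Δh = 15.66 kg/s × -638.74 kJ/kg = -10003 kJ/s
|Q| = 10003 kW = 36010 MJ/h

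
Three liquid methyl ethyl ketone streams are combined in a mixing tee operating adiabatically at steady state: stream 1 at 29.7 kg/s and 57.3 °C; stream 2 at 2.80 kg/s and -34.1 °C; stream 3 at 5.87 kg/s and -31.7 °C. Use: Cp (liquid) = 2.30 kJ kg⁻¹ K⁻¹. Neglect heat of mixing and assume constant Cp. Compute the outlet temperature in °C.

Energy balance with Q = 0: Σ ṁᵢCp,ᵢ(T_out − Tᵢ) = 0
Σ ṁᵢCp,ᵢTᵢ = 29.7×2.30×57.3 + 2.80×2.30×-34.1 + 5.87×2.30×-31.7 = 3266.6
Σ ṁᵢCp,ᵢ = 29.7×2.30 + 2.80×2.30 + 5.87×2.30 = 88.251
T_out = 3266.6 / 88.251 = 37.015 °C

T_out = 37.0 °C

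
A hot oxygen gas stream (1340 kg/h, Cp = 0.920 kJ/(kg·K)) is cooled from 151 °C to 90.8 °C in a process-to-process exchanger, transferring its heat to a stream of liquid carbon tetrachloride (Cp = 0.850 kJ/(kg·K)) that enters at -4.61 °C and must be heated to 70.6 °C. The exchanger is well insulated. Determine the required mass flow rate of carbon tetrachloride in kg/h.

ṁ_c = 1160 kg/h

Heat released by hot stream: Q = 1340 × 0.920 × (151 − 90.8) = 74215 kJ/h
Energy balance on cold side (adiabatic exchanger): Q = ṁ_c·Cp_c·(T_c,out − T_c,in)
ṁ_c = 74215 / [0.850 × (70.6 − -4.61)] = 1160.9 kg/h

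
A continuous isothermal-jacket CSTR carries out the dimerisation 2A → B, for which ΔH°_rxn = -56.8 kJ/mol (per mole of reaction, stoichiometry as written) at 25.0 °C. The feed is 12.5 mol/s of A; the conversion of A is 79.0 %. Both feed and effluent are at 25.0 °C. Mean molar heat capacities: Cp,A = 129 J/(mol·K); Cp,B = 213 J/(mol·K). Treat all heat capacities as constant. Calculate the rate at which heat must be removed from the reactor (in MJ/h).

Extent of reaction ξ = 0.790 × 12.5 / 2 = 4.9375 mol/s
Reaction term: ξ·ΔH°_rxn = 4.9375 × -56.8 = -280.45 kJ/s
Q = ΔH = -280.45 kJ/s = -280.45 kW
Heat removed = 1009.6 MJ/h

Q_out = 1010 MJ/h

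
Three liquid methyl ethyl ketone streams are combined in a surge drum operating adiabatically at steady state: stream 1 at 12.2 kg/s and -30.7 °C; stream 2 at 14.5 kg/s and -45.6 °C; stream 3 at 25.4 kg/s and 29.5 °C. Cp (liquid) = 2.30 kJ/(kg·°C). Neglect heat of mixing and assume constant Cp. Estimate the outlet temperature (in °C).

T_out = -5.50 °C

No heat crosses the boundary, so H_out = H_in.
T_out = Σ ṁᵢCp,ᵢTᵢ / Σ ṁᵢCp,ᵢ
      = -658.81 / 119.83 = -5.4979 °C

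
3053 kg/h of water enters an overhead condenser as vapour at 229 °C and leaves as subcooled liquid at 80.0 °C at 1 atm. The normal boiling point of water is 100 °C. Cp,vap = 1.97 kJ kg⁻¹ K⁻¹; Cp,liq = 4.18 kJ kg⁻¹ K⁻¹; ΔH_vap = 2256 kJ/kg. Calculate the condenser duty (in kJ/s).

vapour 229→100 °C: -254.13 kJ/kg
condensation at 100 °C: -2256 kJ/kg
liquid 100→80.0 °C: -83.6 kJ/kg
Δh = -254.13 + -2256 + -83.6 = -2593.7 kJ/kg
Q = ṁ·Δh = 3053 kg/h × -2593.7 kJ/kg = -7.9187e+06 kJ/h
|Q| = 2199.6 kW

Q_c = 2200 kJ/s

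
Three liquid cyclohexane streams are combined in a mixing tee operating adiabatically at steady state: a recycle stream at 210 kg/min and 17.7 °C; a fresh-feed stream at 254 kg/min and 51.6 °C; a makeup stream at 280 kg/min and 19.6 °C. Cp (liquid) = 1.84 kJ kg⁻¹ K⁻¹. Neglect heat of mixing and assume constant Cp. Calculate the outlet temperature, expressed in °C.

Energy balance with Q = 0: Σ ṁᵢCp,ᵢ(T_out − Tᵢ) = 0
T_out = Σ ṁᵢCp,ᵢTᵢ / Σ ṁᵢCp,ᵢ
      = 41053 / 1369 = 29.988 °C

T_out = 30.0 °C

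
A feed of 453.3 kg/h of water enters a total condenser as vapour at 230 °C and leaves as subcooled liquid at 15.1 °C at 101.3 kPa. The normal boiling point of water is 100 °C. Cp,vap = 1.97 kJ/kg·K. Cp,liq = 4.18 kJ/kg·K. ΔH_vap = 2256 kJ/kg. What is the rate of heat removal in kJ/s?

Q_c = 361 kJ/s

vapour 230→100 °C: -256.1 kJ/kg
condensation at 100 °C: -2256 kJ/kg
liquid 100→15.1 °C: -354.88 kJ/kg
Δh = -256.1 + -2256 + -354.88 = -2867 kJ/kg
Q = ṁ·Δh = 453.3 kg/h × -2867 kJ/kg = -1.2996e+06 kJ/h
|Q| = 361 kW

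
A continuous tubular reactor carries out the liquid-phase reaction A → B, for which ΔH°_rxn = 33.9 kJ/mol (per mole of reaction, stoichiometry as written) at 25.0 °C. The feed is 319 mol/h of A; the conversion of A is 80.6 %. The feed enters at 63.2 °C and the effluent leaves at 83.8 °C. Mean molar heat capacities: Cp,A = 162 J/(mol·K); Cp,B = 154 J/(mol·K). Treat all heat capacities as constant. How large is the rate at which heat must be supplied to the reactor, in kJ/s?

Q_in = 2.68 kJ/s

Extent of reaction ξ = 0.806 × 319 = 257.11 mol/h
Reaction term: ξ·ΔH°_rxn = 257.11 × 33.9 = 8716.2 kJ/h
Sensible, feed 63.2→25 °C: -1974.1 kJ/h
Outlet flows (mol/h): A 61.886, B 257.11
Sensible, products 25→83.8 °C: 2917.7 kJ/h
Q = ΔH = 9659.8 kJ/h = 2.6833 kW
Heat supplied = 2.6833 kJ/s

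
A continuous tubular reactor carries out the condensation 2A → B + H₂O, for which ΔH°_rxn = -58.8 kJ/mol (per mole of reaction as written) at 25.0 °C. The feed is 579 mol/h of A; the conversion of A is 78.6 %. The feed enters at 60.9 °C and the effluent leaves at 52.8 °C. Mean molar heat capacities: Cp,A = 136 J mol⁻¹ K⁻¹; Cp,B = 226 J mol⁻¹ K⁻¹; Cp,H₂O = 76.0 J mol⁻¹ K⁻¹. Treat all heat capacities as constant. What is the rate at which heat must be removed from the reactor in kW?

Extent of reaction ξ = 0.786 × 579 / 2 = 227.55 mol/h
Reaction term: ξ·ΔH°_rxn = 227.55 × -58.8 = -13380 kJ/h
Sensible, feed 60.9→25 °C: -2826.9 kJ/h
Outlet flows (mol/h): A 123.91, B 227.55, H₂O 227.55
Sensible, products 25→52.8 °C: 2378.9 kJ/h
Q = ΔH = -13828 kJ/h = -3.8411 kW
Heat removed = 3.8411 kW

Q_out = 3.84 kW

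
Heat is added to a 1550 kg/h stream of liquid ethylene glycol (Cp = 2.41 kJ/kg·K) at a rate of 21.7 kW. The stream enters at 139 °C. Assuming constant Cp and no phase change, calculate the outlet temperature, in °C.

T_out = 160 °C

Q = 21.7 kW = 78120 kJ/h
ΔT = Q/(ṁ·Cp) = 78120/(1550×2.41) = 20.913 K
T_out = 139 + 20.913 = 159.91 °C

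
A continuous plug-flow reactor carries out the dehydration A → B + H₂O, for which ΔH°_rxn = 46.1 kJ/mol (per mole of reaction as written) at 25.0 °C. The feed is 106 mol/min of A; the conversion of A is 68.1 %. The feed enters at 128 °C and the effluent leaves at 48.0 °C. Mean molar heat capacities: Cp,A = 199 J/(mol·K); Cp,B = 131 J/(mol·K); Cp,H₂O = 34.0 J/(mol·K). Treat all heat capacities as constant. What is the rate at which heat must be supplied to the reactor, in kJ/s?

Q_in = 26.4 kJ/s

Extent of reaction ξ = 0.681 × 106 = 72.186 mol/min
Reaction term: ξ·ΔH°_rxn = 72.186 × 46.1 = 3327.8 kJ/min
Sensible, feed 128→25 °C: -2172.7 kJ/min
Outlet flows (mol/min): A 33.814, B 72.186, H₂O 72.186
Sensible, products 25→48.0 °C: 428.71 kJ/min
Q = ΔH = 1583.8 kJ/min = 26.397 kW
Heat supplied = 26.397 kJ/s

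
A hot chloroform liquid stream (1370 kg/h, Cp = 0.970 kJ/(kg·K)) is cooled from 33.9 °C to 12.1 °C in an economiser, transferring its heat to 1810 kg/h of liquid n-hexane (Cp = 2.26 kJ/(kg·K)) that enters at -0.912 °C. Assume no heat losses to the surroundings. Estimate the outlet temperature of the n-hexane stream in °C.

Heat released by hot stream: Q = 1370 × 0.970 × (33.9 − 12.1) = 28970 kJ/h
Energy balance on cold side (adiabatic exchanger): Q = ṁ_c·Cp_c·(T_c,out − T_c,in)
T_c,out = -0.912 + 28970/(1810 × 2.26) = 6.1701 °C

T_c,out = 6.17 °C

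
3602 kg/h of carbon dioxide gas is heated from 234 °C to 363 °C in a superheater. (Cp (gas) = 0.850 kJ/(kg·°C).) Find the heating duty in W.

Q = ṁ·Cp·ΔT = 3602 × 0.850 × (363 − 234) = 394960 kJ/h
Converting: 394960 / 3600 s = 109.71 kW
Heating duty = 109710 W

Q = 110000 W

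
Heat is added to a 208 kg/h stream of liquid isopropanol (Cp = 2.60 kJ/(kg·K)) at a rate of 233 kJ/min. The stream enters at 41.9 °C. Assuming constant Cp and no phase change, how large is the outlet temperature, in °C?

Q = 233 kJ/min = 13980 kJ/h
ΔT = Q/(ṁ·Cp) = 13980/(208×2.60) = 25.851 K
T_out = 41.9 + 25.851 = 67.751 °C

T_out = 67.8 °C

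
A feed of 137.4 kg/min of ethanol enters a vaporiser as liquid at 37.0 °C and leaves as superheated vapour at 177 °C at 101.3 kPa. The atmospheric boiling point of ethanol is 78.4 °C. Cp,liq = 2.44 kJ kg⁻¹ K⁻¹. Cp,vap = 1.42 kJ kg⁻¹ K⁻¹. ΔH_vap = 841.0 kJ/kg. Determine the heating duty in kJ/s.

Q = 2480 kJ/s

liquid 37.0→78.4 °C: 101.02 kJ/kg
vaporisation at 78.4 °C: 841 kJ/kg
vapour 78.4→177 °C: 140.01 kJ/kg
Δh = 101.02 + 841 + 140.01 = 1082 kJ/kg
Q = ṁ·Δh = 137.4 kg/min × 1082 kJ/kg = 148670 kJ/min
|Q| = 2477.8 kW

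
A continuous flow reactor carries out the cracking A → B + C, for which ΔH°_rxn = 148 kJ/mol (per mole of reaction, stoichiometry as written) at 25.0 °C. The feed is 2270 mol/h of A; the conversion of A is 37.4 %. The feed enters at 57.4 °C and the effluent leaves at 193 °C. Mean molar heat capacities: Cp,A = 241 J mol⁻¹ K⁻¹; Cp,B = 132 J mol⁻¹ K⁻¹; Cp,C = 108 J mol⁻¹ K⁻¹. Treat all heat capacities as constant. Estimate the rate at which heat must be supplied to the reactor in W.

Q_in = 55500 W

Extent of reaction ξ = 0.374 × 2270 = 848.98 mol/h
Reaction term: ξ·ΔH°_rxn = 848.98 × 148 = 125650 kJ/h
Sensible, feed 57.4→25 °C: -17725 kJ/h
Outlet flows (mol/h): A 1421, B 848.98, C 848.98
Sensible, products 25→193 °C: 91765 kJ/h
Q = ΔH = 199690 kJ/h = 55.469 kW
Heat supplied = 55469 W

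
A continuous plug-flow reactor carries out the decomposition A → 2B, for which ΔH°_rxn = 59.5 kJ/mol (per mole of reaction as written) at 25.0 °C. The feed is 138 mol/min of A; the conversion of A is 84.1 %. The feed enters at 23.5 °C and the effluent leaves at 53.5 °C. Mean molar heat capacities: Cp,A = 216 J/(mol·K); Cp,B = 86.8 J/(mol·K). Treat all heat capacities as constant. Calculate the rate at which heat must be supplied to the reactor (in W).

Extent of reaction ξ = 0.841 × 138 = 116.06 mol/min
Reaction term: ξ·ΔH°_rxn = 116.06 × 59.5 = 6905.5 kJ/min
Sensible, feed 23.5→25 °C: 44.712 kJ/min
Outlet flows (mol/min): A 21.942, B 232.12
Sensible, products 25→53.5 °C: 709.28 kJ/min
Q = ΔH = 7659.4 kJ/min = 127.66 kW
Heat supplied = 127660 W

Q_in = 128000 W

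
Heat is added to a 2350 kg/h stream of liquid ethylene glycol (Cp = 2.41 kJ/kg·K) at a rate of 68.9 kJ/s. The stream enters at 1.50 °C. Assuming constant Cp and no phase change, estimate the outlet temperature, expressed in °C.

Q = 68.9 kJ/s = 248040 kJ/h
ΔT = Q/(ṁ·Cp) = 248040/(2350×2.41) = 43.796 K
T_out = 1.50 + 43.796 = 45.296 °C

T_out = 45.3 °C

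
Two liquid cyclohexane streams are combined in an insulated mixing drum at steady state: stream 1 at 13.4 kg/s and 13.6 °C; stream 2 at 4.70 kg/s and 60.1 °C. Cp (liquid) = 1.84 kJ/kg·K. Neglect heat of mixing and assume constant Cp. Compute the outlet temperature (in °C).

Adiabatic, steady state ⇒ Σ ṁᵢCp,ᵢ(T_out − Tᵢ) = 0
Σ ṁᵢCp,ᵢTᵢ = 13.4×1.84×13.6 + 4.70×1.84×60.1 = 855.07
Σ ṁᵢCp,ᵢ = 13.4×1.84 + 4.70×1.84 = 33.304
T_out = 855.07 / 33.304 = 25.675 °C

T_out = 25.7 °C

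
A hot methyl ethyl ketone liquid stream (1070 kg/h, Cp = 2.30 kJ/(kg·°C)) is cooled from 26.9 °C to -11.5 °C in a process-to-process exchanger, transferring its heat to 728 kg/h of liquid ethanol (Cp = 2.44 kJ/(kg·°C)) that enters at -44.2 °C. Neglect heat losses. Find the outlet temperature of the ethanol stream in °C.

T_c,out = 9.00 °C

Heat released by hot stream: Q = 1070 × 2.30 × (26.9 − -11.5) = 94502 kJ/h
Energy balance on cold side (adiabatic exchanger): Q = ṁ_c·Cp_c·(T_c,out − T_c,in)
T_c,out = -44.2 + 94502/(728 × 2.44) = 9.0012 °C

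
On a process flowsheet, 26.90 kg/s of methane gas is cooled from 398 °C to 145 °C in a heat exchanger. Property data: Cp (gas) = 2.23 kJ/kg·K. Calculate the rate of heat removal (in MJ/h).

Q_c = 54600 MJ/h

Q = ṁ·Cp·ΔT = 26.90 × 2.23 × (145 − 398) = -15177 kJ/s
Cooling duty = 54636 MJ/h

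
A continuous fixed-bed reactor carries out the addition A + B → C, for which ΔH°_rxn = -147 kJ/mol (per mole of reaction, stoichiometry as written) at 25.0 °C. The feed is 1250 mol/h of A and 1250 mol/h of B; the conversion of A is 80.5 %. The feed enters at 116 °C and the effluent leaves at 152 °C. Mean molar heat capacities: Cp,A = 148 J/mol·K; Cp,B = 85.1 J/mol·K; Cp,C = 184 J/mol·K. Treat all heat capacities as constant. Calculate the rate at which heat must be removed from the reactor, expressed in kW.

Q_out = 39.9 kW

Extent of reaction ξ = 0.805 × 1250 = 1006.3 mol/h
Reaction term: ξ·ΔH°_rxn = 1006.3 × -147 = -147920 kJ/h
Sensible, feed 116→25 °C: -26515 kJ/h
Outlet flows (mol/h): A 243.75, B 243.75, C 1006.3
Sensible, products 25→152 °C: 30730 kJ/h
Q = ΔH = -143700 kJ/h = -39.918 kW
Heat removed = 39.918 kW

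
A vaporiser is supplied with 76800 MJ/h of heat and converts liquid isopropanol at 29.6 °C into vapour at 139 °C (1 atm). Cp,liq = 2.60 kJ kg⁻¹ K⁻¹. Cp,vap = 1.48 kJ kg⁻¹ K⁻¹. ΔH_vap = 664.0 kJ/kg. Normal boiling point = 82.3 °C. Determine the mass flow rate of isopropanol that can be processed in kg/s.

ṁ = 24.1 kg/s

Δh = 2.60×(82.3−29.6) + 664.0 + 1.48×(139−82.3) = 884.94 kJ/kg
Q = 76800 MJ/h = 21333 kJ/s = 21333 kJ/s
ṁ = Q/Δh = 21333 / 884.94 = 24.107 kg/s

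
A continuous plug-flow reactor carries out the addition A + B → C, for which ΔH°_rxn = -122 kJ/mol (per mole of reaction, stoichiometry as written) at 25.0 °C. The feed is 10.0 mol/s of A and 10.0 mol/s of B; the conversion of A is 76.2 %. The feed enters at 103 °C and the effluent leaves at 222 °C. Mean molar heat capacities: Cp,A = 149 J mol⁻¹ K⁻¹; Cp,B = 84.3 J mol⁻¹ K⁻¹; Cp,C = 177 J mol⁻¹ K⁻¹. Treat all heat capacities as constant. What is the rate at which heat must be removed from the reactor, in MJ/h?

Q_out = 2650 MJ/h

Extent of reaction ξ = 0.762 × 10.0 = 7.62 mol/s
Reaction term: ξ·ΔH°_rxn = 7.62 × -122 = -929.64 kJ/s
Sensible, feed 103→25 °C: -181.97 kJ/s
Outlet flows (mol/s): A 2.38, B 2.38, C 7.62
Sensible, products 25→222 °C: 375.09 kJ/s
Q = ΔH = -736.53 kJ/s = -736.53 kW
Heat removed = 2651.5 MJ/h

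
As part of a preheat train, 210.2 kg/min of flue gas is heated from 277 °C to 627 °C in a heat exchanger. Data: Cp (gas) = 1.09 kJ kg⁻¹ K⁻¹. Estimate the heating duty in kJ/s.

Q = ṁ·Cp·ΔT = 210.2 × 1.09 × (627 − 277) = 80191 kJ/min
Converting: 80191 / 60 s = 1336.5 kW

Q = 1340 kJ/s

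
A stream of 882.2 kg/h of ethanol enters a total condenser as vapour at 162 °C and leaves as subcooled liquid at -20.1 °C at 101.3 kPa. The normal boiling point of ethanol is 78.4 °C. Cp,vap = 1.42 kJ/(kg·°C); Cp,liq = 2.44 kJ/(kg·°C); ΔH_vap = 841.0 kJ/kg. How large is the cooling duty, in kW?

vapour 162→78.4 °C: -118.71 kJ/kg
condensation at 78.4 °C: -841 kJ/kg
liquid 78.4→-20.1 °C: -240.34 kJ/kg
Δh = -118.71 + -841 + -240.34 = -1200.1 kJ/kg
Q = ṁ·Δh = 882.2 kg/h × -1200.1 kJ/kg = -1.0587e+06 kJ/h
|Q| = 294.08 kW

Q_c = 294 kW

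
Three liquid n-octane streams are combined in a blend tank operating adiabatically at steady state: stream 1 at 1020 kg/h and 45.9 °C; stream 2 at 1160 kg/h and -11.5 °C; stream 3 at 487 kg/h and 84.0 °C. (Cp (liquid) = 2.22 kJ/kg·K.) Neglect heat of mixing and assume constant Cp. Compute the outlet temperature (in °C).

T_out = 27.9 °C

Energy balance with Q = 0: Σ ṁᵢCp,ᵢ(T_out − Tᵢ) = 0
T_out = Σ ṁᵢCp,ᵢTᵢ / Σ ṁᵢCp,ᵢ
      = 165140 / 5920.7 = 27.891 °C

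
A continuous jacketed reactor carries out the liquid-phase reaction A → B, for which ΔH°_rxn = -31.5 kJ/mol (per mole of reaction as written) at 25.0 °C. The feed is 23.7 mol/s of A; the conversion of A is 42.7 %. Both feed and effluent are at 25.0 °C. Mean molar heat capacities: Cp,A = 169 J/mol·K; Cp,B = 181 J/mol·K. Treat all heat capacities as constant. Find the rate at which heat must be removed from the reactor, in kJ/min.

Extent of reaction ξ = 0.427 × 23.7 = 10.12 mol/s
Reaction term: ξ·ΔH°_rxn = 10.12 × -31.5 = -318.78 kJ/s
Q = ΔH = -318.78 kJ/s = -318.78 kW
Heat removed = 19127 kJ/min

Q_out = 19100 kJ/min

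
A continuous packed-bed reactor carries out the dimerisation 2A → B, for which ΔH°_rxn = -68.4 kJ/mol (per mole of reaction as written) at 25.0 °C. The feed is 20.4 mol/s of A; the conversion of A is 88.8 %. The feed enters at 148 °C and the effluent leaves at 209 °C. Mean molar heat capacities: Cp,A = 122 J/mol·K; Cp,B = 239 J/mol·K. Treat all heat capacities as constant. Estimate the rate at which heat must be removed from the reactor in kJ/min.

Extent of reaction ξ = 0.888 × 20.4 / 2 = 9.0576 mol/s
Reaction term: ξ·ΔH°_rxn = 9.0576 × -68.4 = -619.54 kJ/s
Sensible, feed 148→25 °C: -306.12 kJ/s
Outlet flows (mol/s): A 2.2848, B 9.0576
Sensible, products 25→209 °C: 449.61 kJ/s
Q = ΔH = -476.06 kJ/s = -476.06 kW
Heat removed = 28563 kJ/min

Q_out = 28600 kJ/min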